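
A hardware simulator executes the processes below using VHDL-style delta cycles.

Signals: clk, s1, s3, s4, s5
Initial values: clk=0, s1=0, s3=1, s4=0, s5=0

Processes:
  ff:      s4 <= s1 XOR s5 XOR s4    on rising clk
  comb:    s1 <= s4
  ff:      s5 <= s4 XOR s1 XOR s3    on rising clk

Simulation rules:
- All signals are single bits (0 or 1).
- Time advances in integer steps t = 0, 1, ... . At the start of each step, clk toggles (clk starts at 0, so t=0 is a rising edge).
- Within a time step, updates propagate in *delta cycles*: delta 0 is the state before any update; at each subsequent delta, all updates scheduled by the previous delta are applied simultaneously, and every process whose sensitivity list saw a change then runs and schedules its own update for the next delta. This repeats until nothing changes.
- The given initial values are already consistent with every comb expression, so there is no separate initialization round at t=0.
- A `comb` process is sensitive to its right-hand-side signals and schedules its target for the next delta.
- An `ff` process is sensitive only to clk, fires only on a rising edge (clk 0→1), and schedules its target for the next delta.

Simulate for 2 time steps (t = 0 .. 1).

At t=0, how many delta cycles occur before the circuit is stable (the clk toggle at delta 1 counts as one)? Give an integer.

t=0 Δ0: s1=0 s3=1 clk=0 s5=0 s4=0
  Δ1: clk:0→1
  Δ2: s5:0→1
  (2Δ to stable)
t=1 Δ0: s1=0 s3=1 clk=1 s5=1 s4=0
  Δ1: clk:1→0
  (1Δ to stable)

2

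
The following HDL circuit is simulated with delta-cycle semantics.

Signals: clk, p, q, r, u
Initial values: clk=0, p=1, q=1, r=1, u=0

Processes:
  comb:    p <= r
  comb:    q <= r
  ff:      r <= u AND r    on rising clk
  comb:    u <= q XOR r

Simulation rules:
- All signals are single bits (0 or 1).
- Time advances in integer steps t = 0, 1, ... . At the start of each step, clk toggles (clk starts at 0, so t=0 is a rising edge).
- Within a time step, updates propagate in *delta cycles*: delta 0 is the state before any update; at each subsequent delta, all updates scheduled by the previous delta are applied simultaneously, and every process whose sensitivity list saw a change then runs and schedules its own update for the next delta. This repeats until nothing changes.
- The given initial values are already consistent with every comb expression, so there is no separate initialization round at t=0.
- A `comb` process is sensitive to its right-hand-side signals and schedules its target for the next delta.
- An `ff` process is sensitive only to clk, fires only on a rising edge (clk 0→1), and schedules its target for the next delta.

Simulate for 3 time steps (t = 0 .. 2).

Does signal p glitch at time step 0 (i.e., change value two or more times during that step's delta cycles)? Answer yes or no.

no

t0.Δ0 r=1 clk=0 u=0 q=1 p=1
t0.Δ1 r=1 clk=1 u=0 q=1 p=1
t0.Δ2 r=0 clk=1 u=0 q=1 p=1
t0.Δ3 r=0 clk=1 u=1 q=0 p=0
t0.Δ4 r=0 clk=1 u=0 q=0 p=0
t1.Δ0 r=0 clk=1 u=0 q=0 p=0
t1.Δ1 r=0 clk=0 u=0 q=0 p=0
t2.Δ0 r=0 clk=0 u=0 q=0 p=0
t2.Δ1 r=0 clk=1 u=0 q=0 p=0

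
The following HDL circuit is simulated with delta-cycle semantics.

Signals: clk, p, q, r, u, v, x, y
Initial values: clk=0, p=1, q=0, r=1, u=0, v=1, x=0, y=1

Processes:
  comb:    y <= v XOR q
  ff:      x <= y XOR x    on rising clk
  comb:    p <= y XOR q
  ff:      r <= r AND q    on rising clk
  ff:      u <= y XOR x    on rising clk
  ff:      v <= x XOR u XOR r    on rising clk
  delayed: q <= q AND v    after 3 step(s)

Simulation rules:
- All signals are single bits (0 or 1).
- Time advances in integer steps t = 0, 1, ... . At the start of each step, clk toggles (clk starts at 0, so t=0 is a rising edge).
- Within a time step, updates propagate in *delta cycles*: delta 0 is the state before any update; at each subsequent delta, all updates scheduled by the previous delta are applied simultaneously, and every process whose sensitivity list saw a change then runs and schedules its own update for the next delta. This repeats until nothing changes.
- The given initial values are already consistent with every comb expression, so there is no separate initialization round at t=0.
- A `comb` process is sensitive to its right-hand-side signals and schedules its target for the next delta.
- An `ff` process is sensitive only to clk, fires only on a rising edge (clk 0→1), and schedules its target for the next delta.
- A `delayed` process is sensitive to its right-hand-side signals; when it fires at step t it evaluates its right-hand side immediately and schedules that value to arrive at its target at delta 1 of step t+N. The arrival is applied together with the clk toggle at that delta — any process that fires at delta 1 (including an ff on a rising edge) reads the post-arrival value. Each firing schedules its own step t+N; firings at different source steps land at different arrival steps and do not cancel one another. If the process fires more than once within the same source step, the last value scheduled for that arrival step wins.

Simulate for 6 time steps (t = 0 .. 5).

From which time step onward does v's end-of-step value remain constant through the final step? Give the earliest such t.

2

t=0 Δ0: v=1 y=1 u=0 r=1 x=0 q=0 p=1 clk=0
  Δ1: clk:0→1
  Δ2: u:0→1, r:1→0, x:0→1
  (2Δ to stable)
t=1 Δ0: v=1 y=1 u=1 r=0 x=1 q=0 p=1 clk=1
  Δ1: clk:1→0
  (1Δ to stable)
t=2 Δ0: v=1 y=1 u=1 r=0 x=1 q=0 p=1 clk=0
  Δ1: clk:0→1
  Δ2: v:1→0, u:1→0, x:1→0
  Δ3: y:1→0
  Δ4: p:1→0
  (4Δ to stable)
t=3 Δ0: v=0 y=0 u=0 r=0 x=0 q=0 p=0 clk=1
  Δ1: clk:1→0
  (1Δ to stable)
t=4 Δ0: v=0 y=0 u=0 r=0 x=0 q=0 p=0 clk=0
  Δ1: clk:0→1
  (1Δ to stable)
t=5 Δ0: v=0 y=0 u=0 r=0 x=0 q=0 p=0 clk=1
  Δ1: clk:1→0
  (1Δ to stable)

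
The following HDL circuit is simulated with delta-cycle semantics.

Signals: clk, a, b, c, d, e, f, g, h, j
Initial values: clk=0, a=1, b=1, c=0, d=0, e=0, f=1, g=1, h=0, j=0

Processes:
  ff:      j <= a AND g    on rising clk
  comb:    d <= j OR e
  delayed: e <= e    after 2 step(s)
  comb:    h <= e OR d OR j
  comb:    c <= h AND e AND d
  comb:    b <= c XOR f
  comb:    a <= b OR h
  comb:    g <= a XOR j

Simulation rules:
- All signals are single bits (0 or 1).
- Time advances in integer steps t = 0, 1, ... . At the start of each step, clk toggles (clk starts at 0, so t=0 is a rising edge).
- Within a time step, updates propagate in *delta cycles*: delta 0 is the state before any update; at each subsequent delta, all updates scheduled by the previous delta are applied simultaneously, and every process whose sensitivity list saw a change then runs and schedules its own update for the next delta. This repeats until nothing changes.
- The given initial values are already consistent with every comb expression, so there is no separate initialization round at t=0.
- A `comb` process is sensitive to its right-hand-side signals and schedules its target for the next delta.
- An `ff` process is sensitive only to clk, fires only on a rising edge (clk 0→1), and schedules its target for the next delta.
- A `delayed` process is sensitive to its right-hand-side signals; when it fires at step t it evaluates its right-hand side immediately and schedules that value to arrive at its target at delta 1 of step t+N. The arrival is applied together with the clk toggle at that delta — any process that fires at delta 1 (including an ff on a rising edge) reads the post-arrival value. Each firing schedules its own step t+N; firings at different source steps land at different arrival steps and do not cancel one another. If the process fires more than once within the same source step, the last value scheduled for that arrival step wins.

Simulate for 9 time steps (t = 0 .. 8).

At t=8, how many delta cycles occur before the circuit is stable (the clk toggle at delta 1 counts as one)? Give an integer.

t=0 Δ0: e=0 clk=0 j=0 c=0 g=1 d=0 h=0 a=1 f=1 b=1
  Δ1: clk:0→1
  Δ2: j:0→1
  Δ3: g:1→0, d:0→1, h:0→1
  (3Δ to stable)
t=1 Δ0: e=0 clk=1 j=1 c=0 g=0 d=1 h=1 a=1 f=1 b=1
  Δ1: clk:1→0
  (1Δ to stable)
t=2 Δ0: e=0 clk=0 j=1 c=0 g=0 d=1 h=1 a=1 f=1 b=1
  Δ1: clk:0→1
  Δ2: j:1→0
  Δ3: g:0→1, d:1→0
  Δ4: h:1→0
  (4Δ to stable)
t=3 Δ0: e=0 clk=1 j=0 c=0 g=1 d=0 h=0 a=1 f=1 b=1
  Δ1: clk:1→0
  (1Δ to stable)
t=4 Δ0: e=0 clk=0 j=0 c=0 g=1 d=0 h=0 a=1 f=1 b=1
  Δ1: clk:0→1
  Δ2: j:0→1
  Δ3: g:1→0, d:0→1, h:0→1
  (3Δ to stable)
t=5 Δ0: e=0 clk=1 j=1 c=0 g=0 d=1 h=1 a=1 f=1 b=1
  Δ1: clk:1→0
  (1Δ to stable)
t=6 Δ0: e=0 clk=0 j=1 c=0 g=0 d=1 h=1 a=1 f=1 b=1
  Δ1: clk:0→1
  Δ2: j:1→0
  Δ3: g:0→1, d:1→0
  Δ4: h:1→0
  (4Δ to stable)
t=7 Δ0: e=0 clk=1 j=0 c=0 g=1 d=0 h=0 a=1 f=1 b=1
  Δ1: clk:1→0
  (1Δ to stable)
t=8 Δ0: e=0 clk=0 j=0 c=0 g=1 d=0 h=0 a=1 f=1 b=1
  Δ1: clk:0→1
  Δ2: j:0→1
  Δ3: g:1→0, d:0→1, h:0→1
  (3Δ to stable)

3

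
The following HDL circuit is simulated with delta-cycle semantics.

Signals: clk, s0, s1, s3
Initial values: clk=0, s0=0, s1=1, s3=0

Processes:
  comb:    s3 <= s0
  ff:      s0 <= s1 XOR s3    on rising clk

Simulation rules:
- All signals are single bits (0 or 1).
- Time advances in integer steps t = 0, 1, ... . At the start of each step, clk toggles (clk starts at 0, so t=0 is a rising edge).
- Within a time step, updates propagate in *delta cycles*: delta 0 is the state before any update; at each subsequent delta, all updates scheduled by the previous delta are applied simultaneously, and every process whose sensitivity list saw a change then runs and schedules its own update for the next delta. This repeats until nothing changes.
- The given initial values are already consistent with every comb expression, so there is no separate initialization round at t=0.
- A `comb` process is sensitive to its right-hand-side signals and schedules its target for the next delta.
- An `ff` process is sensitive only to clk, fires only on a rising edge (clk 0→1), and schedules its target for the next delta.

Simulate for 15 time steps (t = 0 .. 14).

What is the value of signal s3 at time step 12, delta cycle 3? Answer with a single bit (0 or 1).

1

[bits: s0,clk,s1,s3]
t=0: Δ0=0010 Δ1=0110 Δ2=1110 Δ3=1111 | 3Δ
t=1: Δ0=1111 Δ1=1011 | 1Δ
t=2: Δ0=1011 Δ1=1111 Δ2=0111 Δ3=0110 | 3Δ
t=3: Δ0=0110 Δ1=0010 | 1Δ
t=4: Δ0=0010 Δ1=0110 Δ2=1110 Δ3=1111 | 3Δ
t=5: Δ0=1111 Δ1=1011 | 1Δ
t=6: Δ0=1011 Δ1=1111 Δ2=0111 Δ3=0110 | 3Δ
t=7: Δ0=0110 Δ1=0010 | 1Δ
t=8: Δ0=0010 Δ1=0110 Δ2=1110 Δ3=1111 | 3Δ
t=9: Δ0=1111 Δ1=1011 | 1Δ
t=10: Δ0=1011 Δ1=1111 Δ2=0111 Δ3=0110 | 3Δ
t=11: Δ0=0110 Δ1=0010 | 1Δ
t=12: Δ0=0010 Δ1=0110 Δ2=1110 Δ3=1111 | 3Δ
t=13: Δ0=1111 Δ1=1011 | 1Δ
t=14: Δ0=1011 Δ1=1111 Δ2=0111 Δ3=0110 | 3Δ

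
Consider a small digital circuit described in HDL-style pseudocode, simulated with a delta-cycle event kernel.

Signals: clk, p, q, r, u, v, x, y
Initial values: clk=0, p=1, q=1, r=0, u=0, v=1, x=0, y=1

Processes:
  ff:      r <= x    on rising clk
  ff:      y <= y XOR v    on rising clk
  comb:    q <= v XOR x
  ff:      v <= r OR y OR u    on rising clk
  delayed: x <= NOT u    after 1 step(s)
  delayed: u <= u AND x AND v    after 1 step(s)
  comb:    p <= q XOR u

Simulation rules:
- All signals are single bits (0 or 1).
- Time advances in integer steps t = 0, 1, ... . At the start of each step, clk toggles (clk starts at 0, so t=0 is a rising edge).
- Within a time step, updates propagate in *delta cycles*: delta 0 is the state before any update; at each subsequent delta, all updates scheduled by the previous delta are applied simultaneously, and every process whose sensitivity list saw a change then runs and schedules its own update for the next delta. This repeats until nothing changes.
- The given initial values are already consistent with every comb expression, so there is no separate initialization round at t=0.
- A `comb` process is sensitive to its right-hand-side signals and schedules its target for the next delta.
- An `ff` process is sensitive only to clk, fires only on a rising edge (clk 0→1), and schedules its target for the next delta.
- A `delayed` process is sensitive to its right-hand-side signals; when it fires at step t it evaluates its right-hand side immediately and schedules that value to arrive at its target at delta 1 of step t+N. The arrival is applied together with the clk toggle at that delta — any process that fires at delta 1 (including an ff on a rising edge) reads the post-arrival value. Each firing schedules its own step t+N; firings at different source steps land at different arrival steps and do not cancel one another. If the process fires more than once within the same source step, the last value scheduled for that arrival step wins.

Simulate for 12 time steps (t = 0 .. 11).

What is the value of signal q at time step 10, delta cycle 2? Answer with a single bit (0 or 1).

t0.Δ0 q=1 x=0 p=1 u=0 v=1 r=0 clk=0 y=1
t0.Δ1 q=1 x=0 p=1 u=0 v=1 r=0 clk=1 y=1
t0.Δ2 q=1 x=0 p=1 u=0 v=1 r=0 clk=1 y=0
t1.Δ0 q=1 x=0 p=1 u=0 v=1 r=0 clk=1 y=0
t1.Δ1 q=1 x=0 p=1 u=0 v=1 r=0 clk=0 y=0
t2.Δ0 q=1 x=0 p=1 u=0 v=1 r=0 clk=0 y=0
t2.Δ1 q=1 x=0 p=1 u=0 v=1 r=0 clk=1 y=0
t2.Δ2 q=1 x=0 p=1 u=0 v=0 r=0 clk=1 y=1
t2.Δ3 q=0 x=0 p=1 u=0 v=0 r=0 clk=1 y=1
t2.Δ4 q=0 x=0 p=0 u=0 v=0 r=0 clk=1 y=1
t3.Δ0 q=0 x=0 p=0 u=0 v=0 r=0 clk=1 y=1
t3.Δ1 q=0 x=0 p=0 u=0 v=0 r=0 clk=0 y=1
t4.Δ0 q=0 x=0 p=0 u=0 v=0 r=0 clk=0 y=1
t4.Δ1 q=0 x=0 p=0 u=0 v=0 r=0 clk=1 y=1
t4.Δ2 q=0 x=0 p=0 u=0 v=1 r=0 clk=1 y=1
t4.Δ3 q=1 x=0 p=0 u=0 v=1 r=0 clk=1 y=1
t4.Δ4 q=1 x=0 p=1 u=0 v=1 r=0 clk=1 y=1
t5.Δ0 q=1 x=0 p=1 u=0 v=1 r=0 clk=1 y=1
t5.Δ1 q=1 x=0 p=1 u=0 v=1 r=0 clk=0 y=1
t6.Δ0 q=1 x=0 p=1 u=0 v=1 r=0 clk=0 y=1
t6.Δ1 q=1 x=0 p=1 u=0 v=1 r=0 clk=1 y=1
t6.Δ2 q=1 x=0 p=1 u=0 v=1 r=0 clk=1 y=0
t7.Δ0 q=1 x=0 p=1 u=0 v=1 r=0 clk=1 y=0
t7.Δ1 q=1 x=0 p=1 u=0 v=1 r=0 clk=0 y=0
t8.Δ0 q=1 x=0 p=1 u=0 v=1 r=0 clk=0 y=0
t8.Δ1 q=1 x=0 p=1 u=0 v=1 r=0 clk=1 y=0
t8.Δ2 q=1 x=0 p=1 u=0 v=0 r=0 clk=1 y=1
t8.Δ3 q=0 x=0 p=1 u=0 v=0 r=0 clk=1 y=1
t8.Δ4 q=0 x=0 p=0 u=0 v=0 r=0 clk=1 y=1
t9.Δ0 q=0 x=0 p=0 u=0 v=0 r=0 clk=1 y=1
t9.Δ1 q=0 x=0 p=0 u=0 v=0 r=0 clk=0 y=1
t10.Δ0 q=0 x=0 p=0 u=0 v=0 r=0 clk=0 y=1
t10.Δ1 q=0 x=0 p=0 u=0 v=0 r=0 clk=1 y=1
t10.Δ2 q=0 x=0 p=0 u=0 v=1 r=0 clk=1 y=1
t10.Δ3 q=1 x=0 p=0 u=0 v=1 r=0 clk=1 y=1
t10.Δ4 q=1 x=0 p=1 u=0 v=1 r=0 clk=1 y=1
t11.Δ0 q=1 x=0 p=1 u=0 v=1 r=0 clk=1 y=1
t11.Δ1 q=1 x=0 p=1 u=0 v=1 r=0 clk=0 y=1

0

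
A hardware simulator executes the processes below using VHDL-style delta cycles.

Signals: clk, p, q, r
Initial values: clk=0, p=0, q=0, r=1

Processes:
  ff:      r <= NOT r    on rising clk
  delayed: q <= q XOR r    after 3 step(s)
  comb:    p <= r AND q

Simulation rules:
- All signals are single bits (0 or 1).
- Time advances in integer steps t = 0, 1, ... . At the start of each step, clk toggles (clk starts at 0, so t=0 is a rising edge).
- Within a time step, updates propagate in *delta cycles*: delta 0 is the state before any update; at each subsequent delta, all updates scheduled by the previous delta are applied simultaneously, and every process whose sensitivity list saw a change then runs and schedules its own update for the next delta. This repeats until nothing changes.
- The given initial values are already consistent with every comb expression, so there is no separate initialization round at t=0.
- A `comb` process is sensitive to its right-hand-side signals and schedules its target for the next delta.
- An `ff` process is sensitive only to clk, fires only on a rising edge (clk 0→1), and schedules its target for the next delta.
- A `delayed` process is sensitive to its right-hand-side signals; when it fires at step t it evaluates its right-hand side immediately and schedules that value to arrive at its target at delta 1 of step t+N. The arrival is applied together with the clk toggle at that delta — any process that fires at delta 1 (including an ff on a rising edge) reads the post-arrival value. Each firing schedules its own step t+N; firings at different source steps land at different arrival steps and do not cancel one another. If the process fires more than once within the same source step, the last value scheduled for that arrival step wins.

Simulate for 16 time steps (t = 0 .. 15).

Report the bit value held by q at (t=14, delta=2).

0

[bits: r,q,p,clk]
t=0: Δ0=1000 Δ1=1001 Δ2=0001 | 2Δ
t=1: Δ0=0001 Δ1=0000 | 1Δ
t=2: Δ0=0000 Δ1=0001 Δ2=1001 | 2Δ
t=3: Δ0=1001 Δ1=1000 | 1Δ
t=4: Δ0=1000 Δ1=1001 Δ2=0001 | 2Δ
t=5: Δ0=0001 Δ1=0100 | 1Δ
t=6: Δ0=0100 Δ1=0101 Δ2=1101 Δ3=1111 | 3Δ
t=7: Δ0=1111 Δ1=1010 Δ2=1000 | 2Δ
t=8: Δ0=1000 Δ1=1101 Δ2=0111 Δ3=0101 | 3Δ
t=9: Δ0=0101 Δ1=0000 | 1Δ
t=10: Δ0=0000 Δ1=0101 Δ2=1101 Δ3=1111 | 3Δ
t=11: Δ0=1111 Δ1=1110 | 1Δ
t=12: Δ0=1110 Δ1=1011 Δ2=0001 | 2Δ
t=13: Δ0=0001 Δ1=0000 | 1Δ
t=14: Δ0=0000 Δ1=0001 Δ2=1001 | 2Δ
t=15: Δ0=1001 Δ1=1000 | 1Δ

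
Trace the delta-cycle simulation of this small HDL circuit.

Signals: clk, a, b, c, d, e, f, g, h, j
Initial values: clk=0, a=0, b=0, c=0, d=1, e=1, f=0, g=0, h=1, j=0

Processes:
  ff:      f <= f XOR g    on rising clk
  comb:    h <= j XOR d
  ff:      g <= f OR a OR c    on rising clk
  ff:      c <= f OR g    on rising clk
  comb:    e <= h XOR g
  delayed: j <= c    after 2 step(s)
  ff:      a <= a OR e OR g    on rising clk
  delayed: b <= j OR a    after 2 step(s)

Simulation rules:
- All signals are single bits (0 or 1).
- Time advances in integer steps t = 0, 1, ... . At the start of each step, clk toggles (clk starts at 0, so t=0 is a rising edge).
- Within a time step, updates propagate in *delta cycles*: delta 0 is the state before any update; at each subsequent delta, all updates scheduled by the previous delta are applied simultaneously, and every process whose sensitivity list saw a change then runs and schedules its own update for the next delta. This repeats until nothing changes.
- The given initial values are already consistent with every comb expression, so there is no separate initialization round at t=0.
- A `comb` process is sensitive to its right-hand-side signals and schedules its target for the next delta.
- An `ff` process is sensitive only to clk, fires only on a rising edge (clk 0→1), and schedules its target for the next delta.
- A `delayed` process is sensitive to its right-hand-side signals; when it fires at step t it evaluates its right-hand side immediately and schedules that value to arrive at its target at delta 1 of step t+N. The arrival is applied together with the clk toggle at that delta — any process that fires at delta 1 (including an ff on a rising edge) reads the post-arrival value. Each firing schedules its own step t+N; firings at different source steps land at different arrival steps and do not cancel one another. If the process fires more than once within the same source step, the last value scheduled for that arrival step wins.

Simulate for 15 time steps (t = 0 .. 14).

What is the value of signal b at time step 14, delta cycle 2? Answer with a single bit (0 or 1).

t0.Δ0 b=0 a=0 e=1 clk=0 h=1 f=0 c=0 j=0 d=1 g=0
t0.Δ1 b=0 a=0 e=1 clk=1 h=1 f=0 c=0 j=0 d=1 g=0
t0.Δ2 b=0 a=1 e=1 clk=1 h=1 f=0 c=0 j=0 d=1 g=0
t1.Δ0 b=0 a=1 e=1 clk=1 h=1 f=0 c=0 j=0 d=1 g=0
t1.Δ1 b=0 a=1 e=1 clk=0 h=1 f=0 c=0 j=0 d=1 g=0
t2.Δ0 b=0 a=1 e=1 clk=0 h=1 f=0 c=0 j=0 d=1 g=0
t2.Δ1 b=1 a=1 e=1 clk=1 h=1 f=0 c=0 j=0 d=1 g=0
t2.Δ2 b=1 a=1 e=1 clk=1 h=1 f=0 c=0 j=0 d=1 g=1
t2.Δ3 b=1 a=1 e=0 clk=1 h=1 f=0 c=0 j=0 d=1 g=1
t3.Δ0 b=1 a=1 e=0 clk=1 h=1 f=0 c=0 j=0 d=1 g=1
t3.Δ1 b=1 a=1 e=0 clk=0 h=1 f=0 c=0 j=0 d=1 g=1
t4.Δ0 b=1 a=1 e=0 clk=0 h=1 f=0 c=0 j=0 d=1 g=1
t4.Δ1 b=1 a=1 e=0 clk=1 h=1 f=0 c=0 j=0 d=1 g=1
t4.Δ2 b=1 a=1 e=0 clk=1 h=1 f=1 c=1 j=0 d=1 g=1
t5.Δ0 b=1 a=1 e=0 clk=1 h=1 f=1 c=1 j=0 d=1 g=1
t5.Δ1 b=1 a=1 e=0 clk=0 h=1 f=1 c=1 j=0 d=1 g=1
t6.Δ0 b=1 a=1 e=0 clk=0 h=1 f=1 c=1 j=0 d=1 g=1
t6.Δ1 b=1 a=1 e=0 clk=1 h=1 f=1 c=1 j=1 d=1 g=1
t6.Δ2 b=1 a=1 e=0 clk=1 h=0 f=0 c=1 j=1 d=1 g=1
t6.Δ3 b=1 a=1 e=1 clk=1 h=0 f=0 c=1 j=1 d=1 g=1
t7.Δ0 b=1 a=1 e=1 clk=1 h=0 f=0 c=1 j=1 d=1 g=1
t7.Δ1 b=1 a=1 e=1 clk=0 h=0 f=0 c=1 j=1 d=1 g=1
t8.Δ0 b=1 a=1 e=1 clk=0 h=0 f=0 c=1 j=1 d=1 g=1
t8.Δ1 b=1 a=1 e=1 clk=1 h=0 f=0 c=1 j=1 d=1 g=1
t8.Δ2 b=1 a=1 e=1 clk=1 h=0 f=1 c=1 j=1 d=1 g=1
t9.Δ0 b=1 a=1 e=1 clk=1 h=0 f=1 c=1 j=1 d=1 g=1
t9.Δ1 b=1 a=1 e=1 clk=0 h=0 f=1 c=1 j=1 d=1 g=1
t10.Δ0 b=1 a=1 e=1 clk=0 h=0 f=1 c=1 j=1 d=1 g=1
t10.Δ1 b=1 a=1 e=1 clk=1 h=0 f=1 c=1 j=1 d=1 g=1
t10.Δ2 b=1 a=1 e=1 clk=1 h=0 f=0 c=1 j=1 d=1 g=1
t11.Δ0 b=1 a=1 e=1 clk=1 h=0 f=0 c=1 j=1 d=1 g=1
t11.Δ1 b=1 a=1 e=1 clk=0 h=0 f=0 c=1 j=1 d=1 g=1
t12.Δ0 b=1 a=1 e=1 clk=0 h=0 f=0 c=1 j=1 d=1 g=1
t12.Δ1 b=1 a=1 e=1 clk=1 h=0 f=0 c=1 j=1 d=1 g=1
t12.Δ2 b=1 a=1 e=1 clk=1 h=0 f=1 c=1 j=1 d=1 g=1
t13.Δ0 b=1 a=1 e=1 clk=1 h=0 f=1 c=1 j=1 d=1 g=1
t13.Δ1 b=1 a=1 e=1 clk=0 h=0 f=1 c=1 j=1 d=1 g=1
t14.Δ0 b=1 a=1 e=1 clk=0 h=0 f=1 c=1 j=1 d=1 g=1
t14.Δ1 b=1 a=1 e=1 clk=1 h=0 f=1 c=1 j=1 d=1 g=1
t14.Δ2 b=1 a=1 e=1 clk=1 h=0 f=0 c=1 j=1 d=1 g=1

1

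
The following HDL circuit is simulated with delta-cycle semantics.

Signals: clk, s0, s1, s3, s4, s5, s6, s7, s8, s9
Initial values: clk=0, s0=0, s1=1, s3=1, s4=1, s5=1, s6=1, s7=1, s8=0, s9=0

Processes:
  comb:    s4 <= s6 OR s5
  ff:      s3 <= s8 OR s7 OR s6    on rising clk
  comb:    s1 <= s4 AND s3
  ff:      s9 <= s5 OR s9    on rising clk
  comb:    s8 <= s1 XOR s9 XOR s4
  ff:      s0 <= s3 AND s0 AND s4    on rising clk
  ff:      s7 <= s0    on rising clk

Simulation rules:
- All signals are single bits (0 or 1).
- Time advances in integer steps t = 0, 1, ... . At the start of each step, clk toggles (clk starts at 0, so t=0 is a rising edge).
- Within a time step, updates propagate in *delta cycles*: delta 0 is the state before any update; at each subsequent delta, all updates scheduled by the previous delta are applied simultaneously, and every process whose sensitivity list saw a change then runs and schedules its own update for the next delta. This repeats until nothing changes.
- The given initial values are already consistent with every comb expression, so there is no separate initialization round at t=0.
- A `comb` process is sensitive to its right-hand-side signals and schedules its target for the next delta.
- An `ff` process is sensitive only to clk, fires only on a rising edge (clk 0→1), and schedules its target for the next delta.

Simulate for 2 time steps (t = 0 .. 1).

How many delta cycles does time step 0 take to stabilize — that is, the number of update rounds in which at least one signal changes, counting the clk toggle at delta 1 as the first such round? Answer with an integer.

t=0 Δ0: s4=1 s9=0 s7=1 s3=1 s6=1 s5=1 clk=0 s8=0 s0=0 s1=1
  Δ1: clk:0→1
  Δ2: s9:0→1, s7:1→0
  Δ3: s8:0→1
  (3Δ to stable)
t=1 Δ0: s4=1 s9=1 s7=0 s3=1 s6=1 s5=1 clk=1 s8=1 s0=0 s1=1
  Δ1: clk:1→0
  (1Δ to stable)

3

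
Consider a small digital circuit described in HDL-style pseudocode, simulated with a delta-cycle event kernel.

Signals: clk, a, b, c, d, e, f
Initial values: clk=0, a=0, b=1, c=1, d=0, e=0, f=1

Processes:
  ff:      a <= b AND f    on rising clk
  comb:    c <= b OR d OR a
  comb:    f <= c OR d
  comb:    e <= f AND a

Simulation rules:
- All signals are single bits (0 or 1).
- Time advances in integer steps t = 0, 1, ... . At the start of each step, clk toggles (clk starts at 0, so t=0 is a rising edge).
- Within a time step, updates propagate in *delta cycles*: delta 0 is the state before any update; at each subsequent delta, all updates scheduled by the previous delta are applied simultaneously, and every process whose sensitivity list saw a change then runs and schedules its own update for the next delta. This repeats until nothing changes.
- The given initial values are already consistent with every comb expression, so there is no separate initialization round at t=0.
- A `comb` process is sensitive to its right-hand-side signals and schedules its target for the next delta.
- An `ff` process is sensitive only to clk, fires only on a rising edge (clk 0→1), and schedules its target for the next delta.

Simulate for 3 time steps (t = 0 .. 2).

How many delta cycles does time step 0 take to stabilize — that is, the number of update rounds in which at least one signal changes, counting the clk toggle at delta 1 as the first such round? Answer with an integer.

3

[bits: e,b,d,clk,a,c,f]
t=0: Δ0=0100011 Δ1=0101011 Δ2=0101111 Δ3=1101111 | 3Δ
t=1: Δ0=1101111 Δ1=1100111 | 1Δ
t=2: Δ0=1100111 Δ1=1101111 | 1Δ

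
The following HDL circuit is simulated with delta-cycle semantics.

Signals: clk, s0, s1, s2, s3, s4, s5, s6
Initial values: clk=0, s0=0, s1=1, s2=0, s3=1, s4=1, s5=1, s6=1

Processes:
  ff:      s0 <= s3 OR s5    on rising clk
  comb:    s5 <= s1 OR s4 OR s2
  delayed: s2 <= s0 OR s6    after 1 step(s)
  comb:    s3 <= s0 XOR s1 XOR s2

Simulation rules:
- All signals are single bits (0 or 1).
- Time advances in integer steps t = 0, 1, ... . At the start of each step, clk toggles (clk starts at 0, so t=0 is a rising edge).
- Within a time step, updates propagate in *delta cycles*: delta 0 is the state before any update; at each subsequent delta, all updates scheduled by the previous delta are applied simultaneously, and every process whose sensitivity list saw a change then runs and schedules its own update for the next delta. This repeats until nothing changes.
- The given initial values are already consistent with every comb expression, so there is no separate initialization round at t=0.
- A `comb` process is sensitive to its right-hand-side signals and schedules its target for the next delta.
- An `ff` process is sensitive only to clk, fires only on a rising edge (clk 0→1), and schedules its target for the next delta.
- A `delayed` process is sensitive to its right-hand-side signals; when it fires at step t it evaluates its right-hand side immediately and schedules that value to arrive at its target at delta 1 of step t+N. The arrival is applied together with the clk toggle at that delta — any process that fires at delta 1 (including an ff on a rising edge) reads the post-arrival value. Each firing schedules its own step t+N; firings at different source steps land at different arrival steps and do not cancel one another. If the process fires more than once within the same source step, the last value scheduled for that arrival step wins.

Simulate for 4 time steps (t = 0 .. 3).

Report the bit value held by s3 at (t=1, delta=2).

1

t=0 Δ0: s4=1 s6=1 s5=1 s0=0 s3=1 s2=0 s1=1 clk=0
  Δ1: clk:0→1
  Δ2: s0:0→1
  Δ3: s3:1→0
  (3Δ to stable)
t=1 Δ0: s4=1 s6=1 s5=1 s0=1 s3=0 s2=0 s1=1 clk=1
  Δ1: s2:0→1, clk:1→0
  Δ2: s3:0→1
  (2Δ to stable)
t=2 Δ0: s4=1 s6=1 s5=1 s0=1 s3=1 s2=1 s1=1 clk=0
  Δ1: clk:0→1
  (1Δ to stable)
t=3 Δ0: s4=1 s6=1 s5=1 s0=1 s3=1 s2=1 s1=1 clk=1
  Δ1: clk:1→0
  (1Δ to stable)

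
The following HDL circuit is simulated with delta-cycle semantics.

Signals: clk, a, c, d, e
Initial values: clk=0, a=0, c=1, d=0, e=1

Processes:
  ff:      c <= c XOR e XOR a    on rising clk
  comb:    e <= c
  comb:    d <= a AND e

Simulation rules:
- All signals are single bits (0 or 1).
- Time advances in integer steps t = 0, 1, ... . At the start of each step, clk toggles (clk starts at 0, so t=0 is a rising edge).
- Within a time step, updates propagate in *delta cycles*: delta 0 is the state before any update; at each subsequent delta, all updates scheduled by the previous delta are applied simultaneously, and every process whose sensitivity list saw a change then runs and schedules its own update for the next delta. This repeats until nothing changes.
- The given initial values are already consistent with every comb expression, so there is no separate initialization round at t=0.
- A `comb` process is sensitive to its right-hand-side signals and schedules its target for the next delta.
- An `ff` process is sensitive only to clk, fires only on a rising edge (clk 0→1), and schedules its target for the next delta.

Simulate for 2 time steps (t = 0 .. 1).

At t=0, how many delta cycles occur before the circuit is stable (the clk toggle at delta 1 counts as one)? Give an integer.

3

t0.Δ0 c=1 clk=0 d=0 e=1 a=0
t0.Δ1 c=1 clk=1 d=0 e=1 a=0
t0.Δ2 c=0 clk=1 d=0 e=1 a=0
t0.Δ3 c=0 clk=1 d=0 e=0 a=0
t1.Δ0 c=0 clk=1 d=0 e=0 a=0
t1.Δ1 c=0 clk=0 d=0 e=0 a=0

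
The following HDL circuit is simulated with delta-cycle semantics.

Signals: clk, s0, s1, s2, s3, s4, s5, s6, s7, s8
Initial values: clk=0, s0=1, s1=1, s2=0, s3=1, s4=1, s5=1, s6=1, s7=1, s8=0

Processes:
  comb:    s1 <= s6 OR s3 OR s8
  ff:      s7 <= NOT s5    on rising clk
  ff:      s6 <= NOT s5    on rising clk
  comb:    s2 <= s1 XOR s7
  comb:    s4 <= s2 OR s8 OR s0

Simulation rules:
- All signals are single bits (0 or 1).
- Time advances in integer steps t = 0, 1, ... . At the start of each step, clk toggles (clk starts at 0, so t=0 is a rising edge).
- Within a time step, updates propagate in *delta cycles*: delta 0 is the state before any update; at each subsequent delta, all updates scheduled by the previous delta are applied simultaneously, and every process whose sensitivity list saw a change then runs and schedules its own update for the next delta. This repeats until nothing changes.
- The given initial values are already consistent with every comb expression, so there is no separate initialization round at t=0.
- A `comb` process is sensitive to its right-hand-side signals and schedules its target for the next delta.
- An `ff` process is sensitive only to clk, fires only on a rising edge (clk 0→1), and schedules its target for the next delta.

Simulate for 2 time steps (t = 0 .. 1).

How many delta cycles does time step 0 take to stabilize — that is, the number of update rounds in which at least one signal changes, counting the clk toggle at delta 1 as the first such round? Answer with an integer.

t=0 Δ0: s7=1 s0=1 s4=1 s1=1 s3=1 s5=1 s2=0 clk=0 s8=0 s6=1
  Δ1: clk:0→1
  Δ2: s7:1→0, s6:1→0
  Δ3: s2:0→1
  (3Δ to stable)
t=1 Δ0: s7=0 s0=1 s4=1 s1=1 s3=1 s5=1 s2=1 clk=1 s8=0 s6=0
  Δ1: clk:1→0
  (1Δ to stable)

3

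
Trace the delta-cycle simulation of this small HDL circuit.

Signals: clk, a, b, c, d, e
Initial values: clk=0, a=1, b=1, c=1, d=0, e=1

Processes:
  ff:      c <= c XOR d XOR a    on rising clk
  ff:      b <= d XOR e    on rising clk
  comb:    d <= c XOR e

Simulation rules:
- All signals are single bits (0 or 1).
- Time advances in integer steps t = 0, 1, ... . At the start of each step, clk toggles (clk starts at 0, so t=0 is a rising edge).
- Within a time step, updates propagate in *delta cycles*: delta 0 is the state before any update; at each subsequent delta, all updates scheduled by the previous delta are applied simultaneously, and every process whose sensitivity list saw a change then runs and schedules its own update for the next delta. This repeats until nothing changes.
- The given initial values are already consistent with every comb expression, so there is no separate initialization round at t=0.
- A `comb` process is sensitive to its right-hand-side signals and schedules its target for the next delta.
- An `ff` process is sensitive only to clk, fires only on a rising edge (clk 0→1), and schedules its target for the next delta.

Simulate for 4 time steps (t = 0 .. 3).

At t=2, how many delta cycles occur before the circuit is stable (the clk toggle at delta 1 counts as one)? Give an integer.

2

[bits: c,d,e,clk,a,b]
t=0: Δ0=101011 Δ1=101111 Δ2=001111 Δ3=011111 | 3Δ
t=1: Δ0=011111 Δ1=011011 | 1Δ
t=2: Δ0=011011 Δ1=011111 Δ2=011110 | 2Δ
t=3: Δ0=011110 Δ1=011010 | 1Δ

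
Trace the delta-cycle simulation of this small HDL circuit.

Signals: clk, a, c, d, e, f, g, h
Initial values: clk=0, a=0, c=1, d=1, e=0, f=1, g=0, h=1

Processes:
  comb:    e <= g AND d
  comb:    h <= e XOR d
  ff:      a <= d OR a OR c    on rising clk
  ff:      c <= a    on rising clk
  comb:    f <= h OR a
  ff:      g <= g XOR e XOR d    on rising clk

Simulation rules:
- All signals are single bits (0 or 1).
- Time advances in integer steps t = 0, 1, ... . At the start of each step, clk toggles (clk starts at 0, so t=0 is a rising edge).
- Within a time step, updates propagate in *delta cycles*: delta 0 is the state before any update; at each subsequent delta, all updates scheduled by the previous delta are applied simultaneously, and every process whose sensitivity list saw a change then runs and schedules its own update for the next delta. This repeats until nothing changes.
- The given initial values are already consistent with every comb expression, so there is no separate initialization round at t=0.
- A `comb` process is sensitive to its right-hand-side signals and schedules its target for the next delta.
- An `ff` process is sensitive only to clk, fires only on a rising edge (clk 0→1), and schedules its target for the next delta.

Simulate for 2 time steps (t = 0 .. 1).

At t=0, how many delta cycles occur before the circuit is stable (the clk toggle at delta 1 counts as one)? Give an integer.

t=0 Δ0: d=1 g=0 h=1 e=0 c=1 a=0 f=1 clk=0
  Δ1: clk:0→1
  Δ2: g:0→1, c:1→0, a:0→1
  Δ3: e:0→1
  Δ4: h:1→0
  (4Δ to stable)
t=1 Δ0: d=1 g=1 h=0 e=1 c=0 a=1 f=1 clk=1
  Δ1: clk:1→0
  (1Δ to stable)

4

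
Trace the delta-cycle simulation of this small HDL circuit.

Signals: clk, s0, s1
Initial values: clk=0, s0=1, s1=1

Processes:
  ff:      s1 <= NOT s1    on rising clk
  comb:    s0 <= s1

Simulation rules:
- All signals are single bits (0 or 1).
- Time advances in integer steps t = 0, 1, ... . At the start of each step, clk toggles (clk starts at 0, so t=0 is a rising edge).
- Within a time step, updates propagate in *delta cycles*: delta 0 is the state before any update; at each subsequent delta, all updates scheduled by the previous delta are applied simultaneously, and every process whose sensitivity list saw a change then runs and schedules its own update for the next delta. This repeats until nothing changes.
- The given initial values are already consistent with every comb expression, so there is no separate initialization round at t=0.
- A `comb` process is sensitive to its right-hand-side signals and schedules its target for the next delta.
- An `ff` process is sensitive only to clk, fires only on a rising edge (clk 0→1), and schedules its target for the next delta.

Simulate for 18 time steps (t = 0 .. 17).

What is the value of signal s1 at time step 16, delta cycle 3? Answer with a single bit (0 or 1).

0

t=0 Δ0: clk=0 s1=1 s0=1
  Δ1: clk:0→1
  Δ2: s1:1→0
  Δ3: s0:1→0
  (3Δ to stable)
t=1 Δ0: clk=1 s1=0 s0=0
  Δ1: clk:1→0
  (1Δ to stable)
t=2 Δ0: clk=0 s1=0 s0=0
  Δ1: clk:0→1
  Δ2: s1:0→1
  Δ3: s0:0→1
  (3Δ to stable)
t=3 Δ0: clk=1 s1=1 s0=1
  Δ1: clk:1→0
  (1Δ to stable)
t=4 Δ0: clk=0 s1=1 s0=1
  Δ1: clk:0→1
  Δ2: s1:1→0
  Δ3: s0:1→0
  (3Δ to stable)
t=5 Δ0: clk=1 s1=0 s0=0
  Δ1: clk:1→0
  (1Δ to stable)
t=6 Δ0: clk=0 s1=0 s0=0
  Δ1: clk:0→1
  Δ2: s1:0→1
  Δ3: s0:0→1
  (3Δ to stable)
t=7 Δ0: clk=1 s1=1 s0=1
  Δ1: clk:1→0
  (1Δ to stable)
t=8 Δ0: clk=0 s1=1 s0=1
  Δ1: clk:0→1
  Δ2: s1:1→0
  Δ3: s0:1→0
  (3Δ to stable)
t=9 Δ0: clk=1 s1=0 s0=0
  Δ1: clk:1→0
  (1Δ to stable)
t=10 Δ0: clk=0 s1=0 s0=0
  Δ1: clk:0→1
  Δ2: s1:0→1
  Δ3: s0:0→1
  (3Δ to stable)
t=11 Δ0: clk=1 s1=1 s0=1
  Δ1: clk:1→0
  (1Δ to stable)
t=12 Δ0: clk=0 s1=1 s0=1
  Δ1: clk:0→1
  Δ2: s1:1→0
  Δ3: s0:1→0
  (3Δ to stable)
t=13 Δ0: clk=1 s1=0 s0=0
  Δ1: clk:1→0
  (1Δ to stable)
t=14 Δ0: clk=0 s1=0 s0=0
  Δ1: clk:0→1
  Δ2: s1:0→1
  Δ3: s0:0→1
  (3Δ to stable)
t=15 Δ0: clk=1 s1=1 s0=1
  Δ1: clk:1→0
  (1Δ to stable)
t=16 Δ0: clk=0 s1=1 s0=1
  Δ1: clk:0→1
  Δ2: s1:1→0
  Δ3: s0:1→0
  (3Δ to stable)
t=17 Δ0: clk=1 s1=0 s0=0
  Δ1: clk:1→0
  (1Δ to stable)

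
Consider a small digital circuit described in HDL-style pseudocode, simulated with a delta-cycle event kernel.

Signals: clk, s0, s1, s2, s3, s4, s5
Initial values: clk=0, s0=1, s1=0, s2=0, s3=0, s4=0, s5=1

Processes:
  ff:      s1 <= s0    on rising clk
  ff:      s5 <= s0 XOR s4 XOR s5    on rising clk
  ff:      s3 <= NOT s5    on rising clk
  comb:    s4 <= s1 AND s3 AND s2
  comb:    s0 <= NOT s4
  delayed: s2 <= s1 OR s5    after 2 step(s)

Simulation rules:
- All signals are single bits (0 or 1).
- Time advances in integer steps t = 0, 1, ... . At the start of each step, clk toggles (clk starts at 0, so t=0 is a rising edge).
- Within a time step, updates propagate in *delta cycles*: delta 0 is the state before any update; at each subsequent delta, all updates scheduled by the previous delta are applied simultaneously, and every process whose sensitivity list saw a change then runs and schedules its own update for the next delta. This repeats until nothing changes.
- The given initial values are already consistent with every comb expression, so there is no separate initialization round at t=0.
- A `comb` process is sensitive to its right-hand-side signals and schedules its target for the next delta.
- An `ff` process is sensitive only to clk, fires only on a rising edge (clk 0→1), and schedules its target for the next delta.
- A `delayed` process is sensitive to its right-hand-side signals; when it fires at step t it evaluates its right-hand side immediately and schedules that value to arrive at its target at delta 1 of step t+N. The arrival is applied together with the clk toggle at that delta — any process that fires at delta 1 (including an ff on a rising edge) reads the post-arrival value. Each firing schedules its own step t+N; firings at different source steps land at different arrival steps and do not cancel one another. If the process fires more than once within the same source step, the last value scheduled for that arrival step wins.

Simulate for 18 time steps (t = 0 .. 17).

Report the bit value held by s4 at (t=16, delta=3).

[bits: s2,s5,clk,s0,s4,s1,s3]
t=0: Δ0=0101000 Δ1=0111000 Δ2=0011010 | 2Δ
t=1: Δ0=0011010 Δ1=0001010 | 1Δ
t=2: Δ0=0001010 Δ1=1011010 Δ2=1111011 Δ3=1111111 Δ4=1110111 | 4Δ
t=3: Δ0=1110111 Δ1=1100111 | 1Δ
t=4: Δ0=1100111 Δ1=1110111 Δ2=1010100 Δ3=1010000 Δ4=1011000 | 4Δ
t=5: Δ0=1011000 Δ1=1001000 | 1Δ
t=6: Δ0=1001000 Δ1=0011000 Δ2=0111011 | 2Δ
t=7: Δ0=0111011 Δ1=0101011 | 1Δ
t=8: Δ0=0101011 Δ1=1111011 Δ2=1011110 Δ3=1010010 Δ4=1011010 | 4Δ
t=9: Δ0=1011010 Δ1=1001010 | 1Δ
t=10: Δ0=1001010 Δ1=1011010 Δ2=1111011 Δ3=1111111 Δ4=1110111 | 4Δ
t=11: Δ0=1110111 Δ1=1100111 | 1Δ
t=12: Δ0=1100111 Δ1=1110111 Δ2=1010100 Δ3=1010000 Δ4=1011000 | 4Δ
t=13: Δ0=1011000 Δ1=1001000 | 1Δ
t=14: Δ0=1001000 Δ1=0011000 Δ2=0111011 | 2Δ
t=15: Δ0=0111011 Δ1=0101011 | 1Δ
t=16: Δ0=0101011 Δ1=1111011 Δ2=1011110 Δ3=1010010 Δ4=1011010 | 4Δ
t=17: Δ0=1011010 Δ1=1001010 | 1Δ

0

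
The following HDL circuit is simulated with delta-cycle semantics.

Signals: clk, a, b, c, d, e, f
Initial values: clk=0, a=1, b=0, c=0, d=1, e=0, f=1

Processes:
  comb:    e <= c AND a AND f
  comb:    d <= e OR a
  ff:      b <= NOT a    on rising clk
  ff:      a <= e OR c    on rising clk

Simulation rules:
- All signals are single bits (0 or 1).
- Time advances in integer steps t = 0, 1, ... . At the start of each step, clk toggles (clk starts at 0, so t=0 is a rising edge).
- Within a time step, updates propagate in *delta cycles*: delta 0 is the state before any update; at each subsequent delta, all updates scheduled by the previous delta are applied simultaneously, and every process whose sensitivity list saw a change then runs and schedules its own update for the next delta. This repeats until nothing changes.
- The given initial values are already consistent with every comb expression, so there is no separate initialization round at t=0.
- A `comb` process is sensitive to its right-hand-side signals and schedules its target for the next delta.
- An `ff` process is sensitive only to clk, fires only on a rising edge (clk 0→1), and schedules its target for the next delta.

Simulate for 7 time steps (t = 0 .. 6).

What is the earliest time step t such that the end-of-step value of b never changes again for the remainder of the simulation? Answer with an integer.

2

t0.Δ0 e=0 a=1 clk=0 f=1 b=0 d=1 c=0
t0.Δ1 e=0 a=1 clk=1 f=1 b=0 d=1 c=0
t0.Δ2 e=0 a=0 clk=1 f=1 b=0 d=1 c=0
t0.Δ3 e=0 a=0 clk=1 f=1 b=0 d=0 c=0
t1.Δ0 e=0 a=0 clk=1 f=1 b=0 d=0 c=0
t1.Δ1 e=0 a=0 clk=0 f=1 b=0 d=0 c=0
t2.Δ0 e=0 a=0 clk=0 f=1 b=0 d=0 c=0
t2.Δ1 e=0 a=0 clk=1 f=1 b=0 d=0 c=0
t2.Δ2 e=0 a=0 clk=1 f=1 b=1 d=0 c=0
t3.Δ0 e=0 a=0 clk=1 f=1 b=1 d=0 c=0
t3.Δ1 e=0 a=0 clk=0 f=1 b=1 d=0 c=0
t4.Δ0 e=0 a=0 clk=0 f=1 b=1 d=0 c=0
t4.Δ1 e=0 a=0 clk=1 f=1 b=1 d=0 c=0
t5.Δ0 e=0 a=0 clk=1 f=1 b=1 d=0 c=0
t5.Δ1 e=0 a=0 clk=0 f=1 b=1 d=0 c=0
t6.Δ0 e=0 a=0 clk=0 f=1 b=1 d=0 c=0
t6.Δ1 e=0 a=0 clk=1 f=1 b=1 d=0 c=0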